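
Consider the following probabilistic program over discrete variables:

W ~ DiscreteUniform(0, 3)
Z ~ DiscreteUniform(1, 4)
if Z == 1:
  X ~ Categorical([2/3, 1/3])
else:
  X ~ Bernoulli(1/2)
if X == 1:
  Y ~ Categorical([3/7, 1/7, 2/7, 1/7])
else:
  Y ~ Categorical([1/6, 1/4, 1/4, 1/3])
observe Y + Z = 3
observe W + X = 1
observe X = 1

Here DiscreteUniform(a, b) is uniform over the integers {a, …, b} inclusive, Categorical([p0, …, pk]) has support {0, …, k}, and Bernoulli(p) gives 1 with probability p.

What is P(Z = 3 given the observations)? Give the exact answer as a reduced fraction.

P(Z = 3 | obs) = 9/16

Enumerate traces; 3 have nonzero weight after conditioning:
  (W=0, Z=1, X=1, Y=2) weight 1/168
  (W=0, Z=2, X=1, Y=1) weight 1/224
  (W=0, Z=3, X=1, Y=0) weight 3/224
Group by Z:
  weight(Z=1) = 1/168
  weight(Z=2) = 1/224
  weight(Z=3) = 3/224
Total weight = 1/168 + 1/224 + 3/224 = 1/42
P(Z=1 | obs) = 1/168 / 1/42 = 1/4
P(Z=2 | obs) = 1/224 / 1/42 = 3/16
P(Z=3 | obs) = 3/224 / 1/42 = 9/16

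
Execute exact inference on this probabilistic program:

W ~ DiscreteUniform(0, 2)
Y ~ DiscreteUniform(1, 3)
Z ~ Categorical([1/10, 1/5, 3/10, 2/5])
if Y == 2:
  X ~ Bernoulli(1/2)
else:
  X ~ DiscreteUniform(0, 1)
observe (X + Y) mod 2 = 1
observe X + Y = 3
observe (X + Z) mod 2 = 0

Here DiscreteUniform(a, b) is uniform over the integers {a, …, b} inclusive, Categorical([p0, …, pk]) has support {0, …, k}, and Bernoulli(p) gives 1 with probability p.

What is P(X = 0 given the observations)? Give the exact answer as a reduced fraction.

P(X = 0 | obs) = 2/5

Enumerate traces; 12 have nonzero weight after conditioning:
  (W=0, Y=2, Z=1, X=1) weight 1/90
  (W=0, Y=2, Z=3, X=1) weight 1/45
  (W=0, Y=3, Z=0, X=0) weight 1/180
  (W=0, Y=3, Z=2, X=0) weight 1/60
  (W=1, Y=2, Z=1, X=1) weight 1/90
  (W=1, Y=2, Z=3, X=1) weight 1/45
  (W=1, Y=3, Z=0, X=0) weight 1/180
  (W=1, Y=3, Z=2, X=0) weight 1/60
  … 4 more
Group by X:
  weight(X=0) = 1/15
  weight(X=1) = 1/10
Total weight = 1/15 + 1/10 = 1/6
P(X=0 | obs) = 1/15 / 1/6 = 2/5
P(X=1 | obs) = 1/10 / 1/6 = 3/5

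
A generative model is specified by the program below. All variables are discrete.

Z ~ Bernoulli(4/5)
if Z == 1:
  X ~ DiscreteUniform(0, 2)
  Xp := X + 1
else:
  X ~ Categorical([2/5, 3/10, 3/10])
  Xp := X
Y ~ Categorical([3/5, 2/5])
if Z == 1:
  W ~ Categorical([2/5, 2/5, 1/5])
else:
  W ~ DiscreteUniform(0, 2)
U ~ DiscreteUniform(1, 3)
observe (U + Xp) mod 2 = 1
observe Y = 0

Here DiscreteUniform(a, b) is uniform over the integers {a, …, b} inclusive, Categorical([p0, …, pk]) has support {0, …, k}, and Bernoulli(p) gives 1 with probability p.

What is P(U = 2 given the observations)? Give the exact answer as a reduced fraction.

P(U = 2 | obs) = 89/211

Enumerate traces; 27 have nonzero weight after conditioning:
  (Z=0, X=0, Y=0, W=0, U=1) weight 2/375
  (Z=0, X=0, Y=0, W=0, U=3) weight 2/375
  (Z=0, X=0, Y=0, W=1, U=1) weight 2/375
  (Z=0, X=0, Y=0, W=1, U=3) weight 2/375
  (Z=0, X=0, Y=0, W=2, U=1) weight 2/375
  (Z=0, X=0, Y=0, W=2, U=3) weight 2/375
  (Z=0, X=1, Y=0, W=0, U=2) weight 1/250
  (Z=0, X=1, Y=0, W=1, U=2) weight 1/250
  … 19 more
Group by U:
  weight(U=1) = 61/750
  weight(U=2) = 89/750
  weight(U=3) = 61/750
Total weight = 61/750 + 89/750 + 61/750 = 211/750
P(U=1 | obs) = 61/750 / 211/750 = 61/211
P(U=2 | obs) = 89/750 / 211/750 = 89/211
P(U=3 | obs) = 61/750 / 211/750 = 61/211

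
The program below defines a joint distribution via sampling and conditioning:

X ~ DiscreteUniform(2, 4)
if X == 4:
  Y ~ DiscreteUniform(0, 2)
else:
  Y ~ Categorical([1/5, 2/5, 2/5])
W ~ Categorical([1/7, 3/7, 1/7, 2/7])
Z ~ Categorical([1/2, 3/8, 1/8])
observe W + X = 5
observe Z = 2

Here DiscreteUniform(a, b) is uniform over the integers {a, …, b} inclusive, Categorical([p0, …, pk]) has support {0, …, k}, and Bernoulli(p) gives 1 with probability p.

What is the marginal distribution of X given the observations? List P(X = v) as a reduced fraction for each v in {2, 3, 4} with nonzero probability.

Enumerate traces; 9 have nonzero weight after conditioning:
  (X=2, Y=0, W=3, Z=2) weight 1/420
  (X=2, Y=1, W=3, Z=2) weight 1/210
  (X=2, Y=2, W=3, Z=2) weight 1/210
  (X=3, Y=0, W=2, Z=2) weight 1/840
  (X=3, Y=1, W=2, Z=2) weight 1/420
  (X=3, Y=2, W=2, Z=2) weight 1/420
  (X=4, Y=0, W=1, Z=2) weight 1/168
  (X=4, Y=1, W=1, Z=2) weight 1/168
  … 1 more
Group by X:
  weight(X=2) = 1/84
  weight(X=3) = 1/168
  weight(X=4) = 1/56
Total weight = 1/84 + 1/168 + 1/56 = 1/28
P(X=2 | obs) = 1/84 / 1/28 = 1/3
P(X=3 | obs) = 1/168 / 1/28 = 1/6
P(X=4 | obs) = 1/56 / 1/28 = 1/2

P(X=2) = 1/3, P(X=3) = 1/6, P(X=4) = 1/2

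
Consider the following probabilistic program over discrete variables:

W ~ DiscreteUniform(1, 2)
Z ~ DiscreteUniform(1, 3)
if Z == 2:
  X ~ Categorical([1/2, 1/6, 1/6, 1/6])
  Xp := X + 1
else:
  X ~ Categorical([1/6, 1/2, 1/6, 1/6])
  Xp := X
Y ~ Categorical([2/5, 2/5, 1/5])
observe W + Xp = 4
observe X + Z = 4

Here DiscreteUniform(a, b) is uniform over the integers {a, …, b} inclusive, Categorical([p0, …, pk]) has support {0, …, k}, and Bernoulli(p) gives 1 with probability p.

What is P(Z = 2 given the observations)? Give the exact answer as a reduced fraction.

P(Z = 2 | obs) = 1/2

Enumerate traces; 6 have nonzero weight after conditioning:
  (W=1, Z=1, X=3, Y=0) weight 1/90
  (W=1, Z=1, X=3, Y=1) weight 1/90
  (W=1, Z=1, X=3, Y=2) weight 1/180
  (W=1, Z=2, X=2, Y=0) weight 1/90
  (W=1, Z=2, X=2, Y=1) weight 1/90
  (W=1, Z=2, X=2, Y=2) weight 1/180
Group by Z:
  weight(Z=1) = 1/36
  weight(Z=2) = 1/36
Total weight = 1/36 + 1/36 = 1/18
P(Z=1 | obs) = 1/36 / 1/18 = 1/2
P(Z=2 | obs) = 1/36 / 1/18 = 1/2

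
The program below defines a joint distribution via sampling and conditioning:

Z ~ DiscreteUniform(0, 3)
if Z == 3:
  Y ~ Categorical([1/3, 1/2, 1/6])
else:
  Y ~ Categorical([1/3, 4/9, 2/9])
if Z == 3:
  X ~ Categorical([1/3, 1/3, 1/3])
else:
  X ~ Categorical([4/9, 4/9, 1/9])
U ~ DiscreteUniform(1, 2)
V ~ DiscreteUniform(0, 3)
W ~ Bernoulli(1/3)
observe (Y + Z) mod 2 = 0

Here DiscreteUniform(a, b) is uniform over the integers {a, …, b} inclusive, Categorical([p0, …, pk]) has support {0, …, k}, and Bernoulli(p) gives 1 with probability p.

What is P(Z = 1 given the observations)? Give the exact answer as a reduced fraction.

P(Z = 1 | obs) = 8/37

Enumerate traces; 288 have nonzero weight after conditioning:
  (Z=0, Y=0, X=0, U=1, V=0, W=0) weight 1/324
  (Z=0, Y=0, X=0, U=1, V=0, W=1) weight 1/648
  (Z=0, Y=0, X=0, U=1, V=1, W=0) weight 1/324
  (Z=0, Y=0, X=0, U=1, V=1, W=1) weight 1/648
  (Z=0, Y=0, X=0, U=1, V=2, W=0) weight 1/324
  (Z=0, Y=0, X=0, U=1, V=2, W=1) weight 1/648
  (Z=0, Y=0, X=0, U=1, V=3, W=0) weight 1/324
  (Z=0, Y=0, X=0, U=1, V=3, W=1) weight 1/648
  (Z=1, Y=1, X=0, U=1, V=0, W=0) weight 1/243
  (Z=2, Y=0, X=0, U=1, V=0, W=0) weight 1/324
  … 278 more
Group by Z:
  weight(Z=0) = 5/36
  weight(Z=1) = 1/9
  weight(Z=2) = 5/36
  weight(Z=3) = 1/8
Total weight = 5/36 + 1/9 + 5/36 + 1/8 = 37/72
P(Z=0 | obs) = 5/36 / 37/72 = 10/37
P(Z=1 | obs) = 1/9 / 37/72 = 8/37
P(Z=2 | obs) = 5/36 / 37/72 = 10/37
P(Z=3 | obs) = 1/8 / 37/72 = 9/37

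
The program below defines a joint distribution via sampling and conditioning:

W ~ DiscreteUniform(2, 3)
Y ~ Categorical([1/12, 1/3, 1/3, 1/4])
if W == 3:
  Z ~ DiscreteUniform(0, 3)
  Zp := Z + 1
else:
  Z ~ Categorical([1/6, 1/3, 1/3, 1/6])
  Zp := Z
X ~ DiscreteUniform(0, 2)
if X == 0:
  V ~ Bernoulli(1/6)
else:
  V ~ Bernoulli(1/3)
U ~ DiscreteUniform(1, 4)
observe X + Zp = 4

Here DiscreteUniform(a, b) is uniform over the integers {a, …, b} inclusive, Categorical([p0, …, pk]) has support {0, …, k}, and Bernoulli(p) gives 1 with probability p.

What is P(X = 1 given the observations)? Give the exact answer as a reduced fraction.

Enumerate traces; 160 have nonzero weight after conditioning:
  (W=2, Y=0, Z=2, X=2, V=0, U=1) weight 1/1296
  (W=2, Y=0, Z=2, X=2, V=0, U=2) weight 1/1296
  (W=2, Y=0, Z=2, X=2, V=0, U=3) weight 1/1296
  (W=2, Y=0, Z=2, X=2, V=0, U=4) weight 1/1296
  (W=2, Y=0, Z=2, X=2, V=1, U=1) weight 1/2592
  (W=2, Y=0, Z=2, X=2, V=1, U=2) weight 1/2592
  (W=2, Y=0, Z=2, X=2, V=1, U=3) weight 1/2592
  (W=2, Y=0, Z=2, X=2, V=1, U=4) weight 1/2592
  (W=2, Y=0, Z=3, X=1, V=0, U=1) weight 1/2592
  (W=3, Y=0, Z=3, X=0, V=0, U=1) weight 5/6912
  … 150 more
Group by X:
  weight(X=0) = 1/24
  weight(X=1) = 5/72
  weight(X=2) = 7/72
Total weight = 1/24 + 5/72 + 7/72 = 5/24
P(X=0 | obs) = 1/24 / 5/24 = 1/5
P(X=1 | obs) = 5/72 / 5/24 = 1/3
P(X=2 | obs) = 7/72 / 5/24 = 7/15

P(X = 1 | obs) = 1/3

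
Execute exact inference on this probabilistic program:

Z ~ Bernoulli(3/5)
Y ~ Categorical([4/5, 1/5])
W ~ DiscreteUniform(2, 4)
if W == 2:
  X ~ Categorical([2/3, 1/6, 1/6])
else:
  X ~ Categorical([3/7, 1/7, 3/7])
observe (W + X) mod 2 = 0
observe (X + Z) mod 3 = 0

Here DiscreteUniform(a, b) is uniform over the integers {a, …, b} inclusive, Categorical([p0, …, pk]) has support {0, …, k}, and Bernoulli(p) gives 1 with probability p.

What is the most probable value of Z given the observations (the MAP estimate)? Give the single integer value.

argmax_v P(Z = v | obs) = 0

Enumerate traces; 8 have nonzero weight after conditioning:
  (Z=0, Y=0, W=2, X=0) weight 16/225
  (Z=0, Y=0, W=4, X=0) weight 8/175
  (Z=0, Y=1, W=2, X=0) weight 4/225
  (Z=0, Y=1, W=4, X=0) weight 2/175
  (Z=1, Y=0, W=2, X=2) weight 2/75
  (Z=1, Y=0, W=4, X=2) weight 12/175
  (Z=1, Y=1, W=2, X=2) weight 1/150
  (Z=1, Y=1, W=4, X=2) weight 3/175
Group by Z:
  weight(Z=0) = 46/315
  weight(Z=1) = 5/42
Total weight = 46/315 + 5/42 = 167/630
P(Z=0 | obs) = 46/315 / 167/630 = 92/167
P(Z=1 | obs) = 5/42 / 167/630 = 75/167
argmax = 0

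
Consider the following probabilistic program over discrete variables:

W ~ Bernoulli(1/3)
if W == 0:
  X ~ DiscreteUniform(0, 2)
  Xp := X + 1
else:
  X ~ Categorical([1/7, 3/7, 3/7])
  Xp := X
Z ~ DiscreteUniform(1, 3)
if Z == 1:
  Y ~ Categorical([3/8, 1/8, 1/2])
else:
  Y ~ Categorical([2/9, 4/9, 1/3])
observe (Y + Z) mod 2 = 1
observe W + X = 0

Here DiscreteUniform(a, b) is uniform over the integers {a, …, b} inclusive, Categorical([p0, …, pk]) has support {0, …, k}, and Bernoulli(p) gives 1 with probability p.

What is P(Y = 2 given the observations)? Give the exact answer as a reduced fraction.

P(Y = 2 | obs) = 4/9

Enumerate traces; 5 have nonzero weight after conditioning:
  (W=0, X=0, Z=1, Y=0) weight 1/36
  (W=0, X=0, Z=1, Y=2) weight 1/27
  (W=0, X=0, Z=2, Y=1) weight 8/243
  (W=0, X=0, Z=3, Y=0) weight 4/243
  (W=0, X=0, Z=3, Y=2) weight 2/81
Group by Y:
  weight(Y=0) = 43/972
  weight(Y=1) = 8/243
  weight(Y=2) = 5/81
Total weight = 43/972 + 8/243 + 5/81 = 5/36
P(Y=0 | obs) = 43/972 / 5/36 = 43/135
P(Y=1 | obs) = 8/243 / 5/36 = 32/135
P(Y=2 | obs) = 5/81 / 5/36 = 4/9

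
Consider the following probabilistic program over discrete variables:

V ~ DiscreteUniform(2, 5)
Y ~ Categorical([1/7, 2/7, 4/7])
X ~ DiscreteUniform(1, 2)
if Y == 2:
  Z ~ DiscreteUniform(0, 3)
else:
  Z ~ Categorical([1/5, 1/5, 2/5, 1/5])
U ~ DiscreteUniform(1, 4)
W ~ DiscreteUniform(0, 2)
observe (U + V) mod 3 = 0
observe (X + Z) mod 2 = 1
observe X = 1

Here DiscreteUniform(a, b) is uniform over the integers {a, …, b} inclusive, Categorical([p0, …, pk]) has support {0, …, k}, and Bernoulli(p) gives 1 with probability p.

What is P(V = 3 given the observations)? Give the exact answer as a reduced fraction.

P(V = 3 | obs) = 1/6

Enumerate traces; 108 have nonzero weight after conditioning:
  (V=2, Y=0, X=1, Z=0, U=1, W=0) weight 1/3360
  (V=2, Y=0, X=1, Z=0, U=1, W=1) weight 1/3360
  (V=2, Y=0, X=1, Z=0, U=1, W=2) weight 1/3360
  (V=2, Y=0, X=1, Z=0, U=4, W=0) weight 1/3360
  (V=2, Y=0, X=1, Z=0, U=4, W=1) weight 1/3360
  (V=2, Y=0, X=1, Z=0, U=4, W=2) weight 1/3360
  (V=2, Y=0, X=1, Z=2, U=1, W=0) weight 1/1680
  (V=2, Y=0, X=1, Z=2, U=1, W=1) weight 1/1680
  (V=3, Y=0, X=1, Z=0, U=3, W=0) weight 1/3360
  (V=4, Y=0, X=1, Z=0, U=2, W=0) weight 1/3360
  … 98 more
Group by V:
  weight(V=2) = 19/560
  weight(V=3) = 19/1120
  weight(V=4) = 19/1120
  weight(V=5) = 19/560
Total weight = 19/560 + 19/1120 + 19/1120 + 19/560 = 57/560
P(V=2 | obs) = 19/560 / 57/560 = 1/3
P(V=3 | obs) = 19/1120 / 57/560 = 1/6
P(V=4 | obs) = 19/1120 / 57/560 = 1/6
P(V=5 | obs) = 19/560 / 57/560 = 1/3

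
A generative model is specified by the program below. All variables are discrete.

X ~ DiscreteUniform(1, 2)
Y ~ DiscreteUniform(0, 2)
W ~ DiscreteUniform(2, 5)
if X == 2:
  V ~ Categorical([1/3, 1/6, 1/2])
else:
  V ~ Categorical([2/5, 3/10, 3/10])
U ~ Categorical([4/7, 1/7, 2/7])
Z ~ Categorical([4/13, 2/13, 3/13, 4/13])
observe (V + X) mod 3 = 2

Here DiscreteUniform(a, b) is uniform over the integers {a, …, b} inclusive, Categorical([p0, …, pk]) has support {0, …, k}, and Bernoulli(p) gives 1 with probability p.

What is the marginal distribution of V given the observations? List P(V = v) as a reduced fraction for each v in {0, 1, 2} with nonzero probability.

P(V=0) = 10/19, P(V=1) = 9/19

Enumerate traces; 288 have nonzero weight after conditioning:
  (X=1, Y=0, W=2, V=1, U=0, Z=0) weight 1/455
  (X=1, Y=0, W=2, V=1, U=0, Z=1) weight 1/910
  (X=1, Y=0, W=2, V=1, U=0, Z=2) weight 3/1820
  (X=1, Y=0, W=2, V=1, U=0, Z=3) weight 1/455
  (X=1, Y=0, W=2, V=1, U=1, Z=0) weight 1/1820
  (X=1, Y=0, W=2, V=1, U=1, Z=1) weight 1/3640
  (X=1, Y=0, W=2, V=1, U=1, Z=2) weight 3/7280
  (X=1, Y=0, W=2, V=1, U=1, Z=3) weight 1/1820
  (X=2, Y=0, W=2, V=0, U=0, Z=0) weight 2/819
  … 279 more
Group by V:
  weight(V=0) = 1/6
  weight(V=1) = 3/20
Total weight = 1/6 + 3/20 = 19/60
P(V=0 | obs) = 1/6 / 19/60 = 10/19
P(V=1 | obs) = 3/20 / 19/60 = 9/19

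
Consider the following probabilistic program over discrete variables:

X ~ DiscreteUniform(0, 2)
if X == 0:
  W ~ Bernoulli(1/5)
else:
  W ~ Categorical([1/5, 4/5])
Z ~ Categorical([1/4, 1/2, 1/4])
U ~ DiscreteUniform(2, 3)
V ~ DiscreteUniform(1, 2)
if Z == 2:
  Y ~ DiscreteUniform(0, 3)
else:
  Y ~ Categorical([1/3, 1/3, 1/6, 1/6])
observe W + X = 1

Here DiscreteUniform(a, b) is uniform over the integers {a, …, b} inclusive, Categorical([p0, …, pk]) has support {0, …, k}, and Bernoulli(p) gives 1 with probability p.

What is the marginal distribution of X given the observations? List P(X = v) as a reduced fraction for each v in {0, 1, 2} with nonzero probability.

P(X=0) = 1/2, P(X=1) = 1/2

Enumerate traces; 96 have nonzero weight after conditioning:
  (X=0, W=1, Z=0, U=2, V=1, Y=0) weight 1/720
  (X=0, W=1, Z=0, U=2, V=1, Y=1) weight 1/720
  (X=0, W=1, Z=0, U=2, V=1, Y=2) weight 1/1440
  (X=0, W=1, Z=0, U=2, V=1, Y=3) weight 1/1440
  (X=0, W=1, Z=0, U=2, V=2, Y=0) weight 1/720
  (X=0, W=1, Z=0, U=2, V=2, Y=1) weight 1/720
  (X=0, W=1, Z=0, U=2, V=2, Y=2) weight 1/1440
  (X=0, W=1, Z=0, U=2, V=2, Y=3) weight 1/1440
  (X=1, W=0, Z=0, U=2, V=1, Y=0) weight 1/720
  … 87 more
Group by X:
  weight(X=0) = 1/15
  weight(X=1) = 1/15
Total weight = 1/15 + 1/15 = 2/15
P(X=0 | obs) = 1/15 / 2/15 = 1/2
P(X=1 | obs) = 1/15 / 2/15 = 1/2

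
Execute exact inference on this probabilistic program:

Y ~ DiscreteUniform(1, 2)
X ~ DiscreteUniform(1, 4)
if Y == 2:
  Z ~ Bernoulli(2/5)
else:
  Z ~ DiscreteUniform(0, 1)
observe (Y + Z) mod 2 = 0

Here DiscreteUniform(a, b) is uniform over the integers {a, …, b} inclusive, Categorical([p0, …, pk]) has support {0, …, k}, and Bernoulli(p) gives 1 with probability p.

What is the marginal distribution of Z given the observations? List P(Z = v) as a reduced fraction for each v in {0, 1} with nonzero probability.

P(Z=0) = 6/11, P(Z=1) = 5/11

Enumerate traces; 8 have nonzero weight after conditioning:
  (Y=1, X=1, Z=1) weight 1/16
  (Y=1, X=2, Z=1) weight 1/16
  (Y=1, X=3, Z=1) weight 1/16
  (Y=1, X=4, Z=1) weight 1/16
  (Y=2, X=1, Z=0) weight 3/40
  (Y=2, X=2, Z=0) weight 3/40
  (Y=2, X=3, Z=0) weight 3/40
  (Y=2, X=4, Z=0) weight 3/40
Group by Z:
  weight(Z=0) = 3/10
  weight(Z=1) = 1/4
Total weight = 3/10 + 1/4 = 11/20
P(Z=0 | obs) = 3/10 / 11/20 = 6/11
P(Z=1 | obs) = 1/4 / 11/20 = 5/11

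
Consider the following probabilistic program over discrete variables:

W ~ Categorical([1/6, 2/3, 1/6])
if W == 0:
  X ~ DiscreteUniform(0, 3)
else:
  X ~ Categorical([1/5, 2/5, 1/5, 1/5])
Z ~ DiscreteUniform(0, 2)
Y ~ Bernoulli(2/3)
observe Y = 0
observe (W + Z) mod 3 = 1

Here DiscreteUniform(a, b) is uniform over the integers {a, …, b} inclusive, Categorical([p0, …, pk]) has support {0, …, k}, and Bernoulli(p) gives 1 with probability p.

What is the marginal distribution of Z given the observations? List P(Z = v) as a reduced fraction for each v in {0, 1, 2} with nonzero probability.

P(Z=0) = 2/3, P(Z=1) = 1/6, P(Z=2) = 1/6

Enumerate traces; 12 have nonzero weight after conditioning:
  (W=0, X=0, Z=1, Y=0) weight 1/216
  (W=0, X=1, Z=1, Y=0) weight 1/216
  (W=0, X=2, Z=1, Y=0) weight 1/216
  (W=0, X=3, Z=1, Y=0) weight 1/216
  (W=1, X=0, Z=0, Y=0) weight 2/135
  (W=1, X=1, Z=0, Y=0) weight 4/135
  (W=1, X=2, Z=0, Y=0) weight 2/135
  (W=1, X=3, Z=0, Y=0) weight 2/135
  (W=2, X=0, Z=2, Y=0) weight 1/270
  … 3 more
Group by Z:
  weight(Z=0) = 2/27
  weight(Z=1) = 1/54
  weight(Z=2) = 1/54
Total weight = 2/27 + 1/54 + 1/54 = 1/9
P(Z=0 | obs) = 2/27 / 1/9 = 2/3
P(Z=1 | obs) = 1/54 / 1/9 = 1/6
P(Z=2 | obs) = 1/54 / 1/9 = 1/6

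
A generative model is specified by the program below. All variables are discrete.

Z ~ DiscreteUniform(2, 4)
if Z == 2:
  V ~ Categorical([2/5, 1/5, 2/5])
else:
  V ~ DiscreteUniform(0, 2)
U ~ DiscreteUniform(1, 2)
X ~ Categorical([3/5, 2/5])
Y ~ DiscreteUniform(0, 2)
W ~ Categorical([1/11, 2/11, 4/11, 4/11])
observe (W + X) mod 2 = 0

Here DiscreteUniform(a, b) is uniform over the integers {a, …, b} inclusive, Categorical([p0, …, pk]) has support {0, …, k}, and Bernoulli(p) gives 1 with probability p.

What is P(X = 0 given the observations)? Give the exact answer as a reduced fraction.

Enumerate traces; 216 have nonzero weight after conditioning:
  (Z=2, V=0, U=1, X=0, Y=0, W=0) weight 1/825
  (Z=2, V=0, U=1, X=0, Y=0, W=2) weight 4/825
  (Z=2, V=0, U=1, X=0, Y=1, W=0) weight 1/825
  (Z=2, V=0, U=1, X=0, Y=1, W=2) weight 4/825
  (Z=2, V=0, U=1, X=0, Y=2, W=0) weight 1/825
  (Z=2, V=0, U=1, X=0, Y=2, W=2) weight 4/825
  (Z=2, V=0, U=1, X=1, Y=0, W=1) weight 4/2475
  (Z=2, V=0, U=1, X=1, Y=0, W=3) weight 8/2475
  … 208 more
Group by X:
  weight(X=0) = 3/11
  weight(X=1) = 12/55
Total weight = 3/11 + 12/55 = 27/55
P(X=0 | obs) = 3/11 / 27/55 = 5/9
P(X=1 | obs) = 12/55 / 27/55 = 4/9

P(X = 0 | obs) = 5/9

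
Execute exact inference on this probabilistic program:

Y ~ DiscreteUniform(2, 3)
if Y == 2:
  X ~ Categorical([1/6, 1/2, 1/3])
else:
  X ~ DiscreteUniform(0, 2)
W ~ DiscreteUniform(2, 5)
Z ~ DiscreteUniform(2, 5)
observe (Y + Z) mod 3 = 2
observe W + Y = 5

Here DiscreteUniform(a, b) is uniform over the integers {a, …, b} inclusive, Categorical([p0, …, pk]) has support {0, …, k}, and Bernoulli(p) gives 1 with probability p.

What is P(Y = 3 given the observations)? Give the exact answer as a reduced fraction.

P(Y = 3 | obs) = 2/3

Enumerate traces; 9 have nonzero weight after conditioning:
  (Y=2, X=0, W=3, Z=3) weight 1/192
  (Y=2, X=1, W=3, Z=3) weight 1/64
  (Y=2, X=2, W=3, Z=3) weight 1/96
  (Y=3, X=0, W=2, Z=2) weight 1/96
  (Y=3, X=0, W=2, Z=5) weight 1/96
  (Y=3, X=1, W=2, Z=2) weight 1/96
  (Y=3, X=1, W=2, Z=5) weight 1/96
  (Y=3, X=2, W=2, Z=2) weight 1/96
  … 1 more
Group by Y:
  weight(Y=2) = 1/32
  weight(Y=3) = 1/16
Total weight = 1/32 + 1/16 = 3/32
P(Y=2 | obs) = 1/32 / 3/32 = 1/3
P(Y=3 | obs) = 1/16 / 3/32 = 2/3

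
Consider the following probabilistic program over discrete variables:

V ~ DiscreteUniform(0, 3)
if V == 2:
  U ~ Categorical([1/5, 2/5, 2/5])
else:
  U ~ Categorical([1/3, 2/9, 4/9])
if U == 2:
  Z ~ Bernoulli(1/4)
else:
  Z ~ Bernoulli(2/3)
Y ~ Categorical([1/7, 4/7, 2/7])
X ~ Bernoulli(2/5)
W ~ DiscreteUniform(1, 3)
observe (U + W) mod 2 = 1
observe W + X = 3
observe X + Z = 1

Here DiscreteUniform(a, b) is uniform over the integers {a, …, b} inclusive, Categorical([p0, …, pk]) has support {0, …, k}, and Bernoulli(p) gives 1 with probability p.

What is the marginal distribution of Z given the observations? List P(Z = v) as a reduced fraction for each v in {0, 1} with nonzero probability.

P(Z=0) = 64/397, P(Z=1) = 333/397

Enumerate traces; 36 have nonzero weight after conditioning:
  (V=0, U=0, Z=1, Y=0, X=0, W=3) weight 1/630
  (V=0, U=0, Z=1, Y=1, X=0, W=3) weight 2/315
  (V=0, U=0, Z=1, Y=2, X=0, W=3) weight 1/315
  (V=0, U=1, Z=0, Y=0, X=1, W=2) weight 1/2835
  (V=0, U=1, Z=0, Y=1, X=1, W=2) weight 4/2835
  (V=0, U=1, Z=0, Y=2, X=1, W=2) weight 2/2835
  (V=0, U=2, Z=1, Y=0, X=0, W=3) weight 1/1260
  (V=0, U=2, Z=1, Y=1, X=0, W=3) weight 1/315
  … 28 more
Group by Z:
  weight(Z=0) = 8/675
  weight(Z=1) = 37/600
Total weight = 8/675 + 37/600 = 397/5400
P(Z=0 | obs) = 8/675 / 397/5400 = 64/397
P(Z=1 | obs) = 37/600 / 397/5400 = 333/397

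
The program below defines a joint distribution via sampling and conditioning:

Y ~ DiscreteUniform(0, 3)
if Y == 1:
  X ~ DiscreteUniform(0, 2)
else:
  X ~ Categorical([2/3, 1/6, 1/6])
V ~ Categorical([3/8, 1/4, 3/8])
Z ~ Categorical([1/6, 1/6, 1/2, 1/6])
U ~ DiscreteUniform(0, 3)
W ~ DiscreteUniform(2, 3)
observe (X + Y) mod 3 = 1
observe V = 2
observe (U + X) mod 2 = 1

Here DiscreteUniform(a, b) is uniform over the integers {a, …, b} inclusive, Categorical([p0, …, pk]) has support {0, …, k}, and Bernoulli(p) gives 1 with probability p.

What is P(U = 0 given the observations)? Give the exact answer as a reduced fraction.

P(U = 0 | obs) = 1/5

Enumerate traces; 64 have nonzero weight after conditioning:
  (Y=0, X=1, V=2, Z=0, U=0, W=2) weight 1/3072
  (Y=0, X=1, V=2, Z=0, U=0, W=3) weight 1/3072
  (Y=0, X=1, V=2, Z=0, U=2, W=2) weight 1/3072
  (Y=0, X=1, V=2, Z=0, U=2, W=3) weight 1/3072
  (Y=0, X=1, V=2, Z=1, U=0, W=2) weight 1/3072
  (Y=0, X=1, V=2, Z=1, U=0, W=3) weight 1/3072
  (Y=0, X=1, V=2, Z=1, U=2, W=2) weight 1/3072
  (Y=0, X=1, V=2, Z=1, U=2, W=3) weight 1/3072
  (Y=1, X=0, V=2, Z=0, U=1, W=2) weight 1/1536
  (Y=1, X=0, V=2, Z=0, U=3, W=2) weight 1/1536
  … 54 more
Group by U:
  weight(U=0) = 1/128
  weight(U=1) = 3/256
  weight(U=2) = 1/128
  weight(U=3) = 3/256
Total weight = 1/128 + 3/256 + 1/128 + 3/256 = 5/128
P(U=0 | obs) = 1/128 / 5/128 = 1/5
P(U=1 | obs) = 3/256 / 5/128 = 3/10
P(U=2 | obs) = 1/128 / 5/128 = 1/5
P(U=3 | obs) = 3/256 / 5/128 = 3/10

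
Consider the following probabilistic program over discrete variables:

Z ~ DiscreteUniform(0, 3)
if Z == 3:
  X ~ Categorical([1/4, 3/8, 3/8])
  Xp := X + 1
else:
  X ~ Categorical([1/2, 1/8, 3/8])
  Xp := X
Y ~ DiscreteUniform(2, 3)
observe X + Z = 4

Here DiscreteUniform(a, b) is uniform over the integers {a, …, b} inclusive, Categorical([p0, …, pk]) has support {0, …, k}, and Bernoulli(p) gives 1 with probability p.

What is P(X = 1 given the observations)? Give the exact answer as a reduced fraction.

Enumerate traces; 4 have nonzero weight after conditioning:
  (Z=2, X=2, Y=2) weight 3/64
  (Z=2, X=2, Y=3) weight 3/64
  (Z=3, X=1, Y=2) weight 3/64
  (Z=3, X=1, Y=3) weight 3/64
Group by X:
  weight(X=1) = 3/32
  weight(X=2) = 3/32
Total weight = 3/32 + 3/32 = 3/16
P(X=1 | obs) = 3/32 / 3/16 = 1/2
P(X=2 | obs) = 3/32 / 3/16 = 1/2

P(X = 1 | obs) = 1/2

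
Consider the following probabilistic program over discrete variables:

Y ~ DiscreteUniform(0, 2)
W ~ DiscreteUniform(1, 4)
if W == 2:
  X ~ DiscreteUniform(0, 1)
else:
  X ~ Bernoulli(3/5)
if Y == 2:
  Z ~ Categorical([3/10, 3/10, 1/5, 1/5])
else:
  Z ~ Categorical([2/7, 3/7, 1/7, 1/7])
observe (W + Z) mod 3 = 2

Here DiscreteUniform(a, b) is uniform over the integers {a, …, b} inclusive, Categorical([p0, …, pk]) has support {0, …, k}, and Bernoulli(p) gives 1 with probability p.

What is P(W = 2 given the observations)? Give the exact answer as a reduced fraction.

P(W = 2 | obs) = 95/291

Enumerate traces; 30 have nonzero weight after conditioning:
  (Y=0, W=1, X=0, Z=1) weight 1/70
  (Y=0, W=1, X=1, Z=1) weight 3/140
  (Y=0, W=2, X=0, Z=0) weight 1/84
  (Y=0, W=2, X=0, Z=3) weight 1/168
  (Y=0, W=2, X=1, Z=0) weight 1/84
  (Y=0, W=2, X=1, Z=3) weight 1/168
  (Y=0, W=3, X=0, Z=2) weight 1/210
  (Y=0, W=3, X=1, Z=2) weight 1/140
  (Y=0, W=4, X=0, Z=1) weight 1/70
  … 21 more
Group by W:
  weight(W=1) = 27/280
  weight(W=2) = 19/168
  weight(W=3) = 17/420
  weight(W=4) = 27/280
Total weight = 27/280 + 19/168 + 17/420 + 27/280 = 97/280
P(W=1 | obs) = 27/280 / 97/280 = 27/97
P(W=2 | obs) = 19/168 / 97/280 = 95/291
P(W=3 | obs) = 17/420 / 97/280 = 34/291
P(W=4 | obs) = 27/280 / 97/280 = 27/97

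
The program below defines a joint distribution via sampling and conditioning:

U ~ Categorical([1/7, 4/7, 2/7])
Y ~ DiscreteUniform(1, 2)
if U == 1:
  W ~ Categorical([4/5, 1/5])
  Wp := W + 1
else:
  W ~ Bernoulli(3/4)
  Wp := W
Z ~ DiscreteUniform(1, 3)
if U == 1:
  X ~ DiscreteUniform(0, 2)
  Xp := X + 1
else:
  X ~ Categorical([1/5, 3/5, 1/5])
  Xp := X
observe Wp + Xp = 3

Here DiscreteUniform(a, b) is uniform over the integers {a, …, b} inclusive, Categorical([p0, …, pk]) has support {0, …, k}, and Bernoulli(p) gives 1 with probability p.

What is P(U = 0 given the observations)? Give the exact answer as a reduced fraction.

Enumerate traces; 24 have nonzero weight after conditioning:
  (U=0, Y=1, W=1, Z=1, X=2) weight 1/280
  (U=0, Y=1, W=1, Z=2, X=2) weight 1/280
  (U=0, Y=1, W=1, Z=3, X=2) weight 1/280
  (U=0, Y=2, W=1, Z=1, X=2) weight 1/280
  (U=0, Y=2, W=1, Z=2, X=2) weight 1/280
  (U=0, Y=2, W=1, Z=3, X=2) weight 1/280
  (U=1, Y=1, W=0, Z=1, X=1) weight 8/315
  (U=1, Y=1, W=0, Z=2, X=1) weight 8/315
  (U=2, Y=1, W=1, Z=1, X=2) weight 1/140
  … 15 more
Group by U:
  weight(U=0) = 3/140
  weight(U=1) = 4/21
  weight(U=2) = 3/70
Total weight = 3/140 + 4/21 + 3/70 = 107/420
P(U=0 | obs) = 3/140 / 107/420 = 9/107
P(U=1 | obs) = 4/21 / 107/420 = 80/107
P(U=2 | obs) = 3/70 / 107/420 = 18/107

P(U = 0 | obs) = 9/107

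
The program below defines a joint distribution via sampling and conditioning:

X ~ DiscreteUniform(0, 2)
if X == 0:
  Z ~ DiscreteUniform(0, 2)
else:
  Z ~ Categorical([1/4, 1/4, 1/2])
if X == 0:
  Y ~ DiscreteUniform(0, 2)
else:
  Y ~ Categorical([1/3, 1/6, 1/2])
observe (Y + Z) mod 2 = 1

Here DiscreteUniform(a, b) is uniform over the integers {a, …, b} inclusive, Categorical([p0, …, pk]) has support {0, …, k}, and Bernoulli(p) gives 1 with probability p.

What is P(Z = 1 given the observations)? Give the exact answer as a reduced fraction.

Enumerate traces; 12 have nonzero weight after conditioning:
  (X=0, Z=0, Y=1) weight 1/27
  (X=0, Z=1, Y=0) weight 1/27
  (X=0, Z=1, Y=2) weight 1/27
  (X=0, Z=2, Y=1) weight 1/27
  (X=1, Z=0, Y=1) weight 1/72
  (X=1, Z=1, Y=0) weight 1/36
  (X=1, Z=1, Y=2) weight 1/24
  (X=1, Z=2, Y=1) weight 1/36
  … 4 more
Group by Z:
  weight(Z=0) = 7/108
  weight(Z=1) = 23/108
  weight(Z=2) = 5/54
Total weight = 7/108 + 23/108 + 5/54 = 10/27
P(Z=0 | obs) = 7/108 / 10/27 = 7/40
P(Z=1 | obs) = 23/108 / 10/27 = 23/40
P(Z=2 | obs) = 5/54 / 10/27 = 1/4

P(Z = 1 | obs) = 23/40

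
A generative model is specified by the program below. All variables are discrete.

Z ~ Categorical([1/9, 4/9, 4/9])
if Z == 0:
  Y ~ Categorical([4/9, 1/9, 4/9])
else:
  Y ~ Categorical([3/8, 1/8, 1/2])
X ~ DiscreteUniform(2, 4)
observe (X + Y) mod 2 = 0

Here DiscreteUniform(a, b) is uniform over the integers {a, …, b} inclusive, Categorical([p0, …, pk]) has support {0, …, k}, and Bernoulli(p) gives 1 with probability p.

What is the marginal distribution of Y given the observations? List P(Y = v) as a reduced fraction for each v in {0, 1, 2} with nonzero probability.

Enumerate traces; 15 have nonzero weight after conditioning:
  (Z=0, Y=0, X=2) weight 4/243
  (Z=0, Y=0, X=4) weight 4/243
  (Z=0, Y=1, X=3) weight 1/243
  (Z=0, Y=2, X=2) weight 4/243
  (Z=0, Y=2, X=4) weight 4/243
  (Z=1, Y=0, X=2) weight 1/18
  (Z=1, Y=0, X=4) weight 1/18
  (Z=1, Y=1, X=3) weight 1/54
  … 7 more
Group by Y:
  weight(Y=0) = 62/243
  weight(Y=1) = 10/243
  weight(Y=2) = 80/243
Total weight = 62/243 + 10/243 + 80/243 = 152/243
P(Y=0 | obs) = 62/243 / 152/243 = 31/76
P(Y=1 | obs) = 10/243 / 152/243 = 5/76
P(Y=2 | obs) = 80/243 / 152/243 = 10/19

P(Y=0) = 31/76, P(Y=1) = 5/76, P(Y=2) = 10/19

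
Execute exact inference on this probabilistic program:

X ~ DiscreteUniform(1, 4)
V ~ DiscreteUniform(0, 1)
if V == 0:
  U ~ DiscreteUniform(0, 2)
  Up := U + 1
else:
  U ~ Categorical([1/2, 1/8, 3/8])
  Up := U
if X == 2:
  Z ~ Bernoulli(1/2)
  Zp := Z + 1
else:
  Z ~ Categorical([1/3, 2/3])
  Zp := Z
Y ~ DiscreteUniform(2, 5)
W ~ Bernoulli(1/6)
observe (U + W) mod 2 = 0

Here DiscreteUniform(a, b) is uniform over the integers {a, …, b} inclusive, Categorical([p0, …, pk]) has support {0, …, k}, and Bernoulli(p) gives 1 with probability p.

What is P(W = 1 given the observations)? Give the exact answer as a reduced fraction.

Enumerate traces; 192 have nonzero weight after conditioning:
  (X=1, V=0, U=0, Z=0, Y=2, W=0) weight 5/1728
  (X=1, V=0, U=0, Z=0, Y=3, W=0) weight 5/1728
  (X=1, V=0, U=0, Z=0, Y=4, W=0) weight 5/1728
  (X=1, V=0, U=0, Z=0, Y=5, W=0) weight 5/1728
  (X=1, V=0, U=0, Z=1, Y=2, W=0) weight 5/864
  (X=1, V=0, U=0, Z=1, Y=3, W=0) weight 5/864
  (X=1, V=0, U=0, Z=1, Y=4, W=0) weight 5/864
  (X=1, V=0, U=0, Z=1, Y=5, W=0) weight 5/864
  (X=1, V=0, U=1, Z=0, Y=2, W=1) weight 1/1728
  … 183 more
Group by W:
  weight(W=0) = 185/288
  weight(W=1) = 11/288
Total weight = 185/288 + 11/288 = 49/72
P(W=0 | obs) = 185/288 / 49/72 = 185/196
P(W=1 | obs) = 11/288 / 49/72 = 11/196

P(W = 1 | obs) = 11/196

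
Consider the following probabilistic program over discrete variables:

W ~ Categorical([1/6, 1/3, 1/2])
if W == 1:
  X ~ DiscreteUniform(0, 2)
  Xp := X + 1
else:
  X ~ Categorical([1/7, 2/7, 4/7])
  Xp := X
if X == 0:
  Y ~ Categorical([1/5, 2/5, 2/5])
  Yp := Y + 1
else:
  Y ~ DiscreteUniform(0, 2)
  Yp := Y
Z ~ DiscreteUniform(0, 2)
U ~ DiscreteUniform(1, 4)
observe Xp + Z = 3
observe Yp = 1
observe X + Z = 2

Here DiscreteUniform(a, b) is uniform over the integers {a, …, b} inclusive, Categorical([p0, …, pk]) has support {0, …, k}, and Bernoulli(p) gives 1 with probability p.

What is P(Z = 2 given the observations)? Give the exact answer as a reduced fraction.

P(Z = 2 | obs) = 3/13

Enumerate traces; 12 have nonzero weight after conditioning:
  (W=1, X=0, Y=0, Z=2, U=1) weight 1/540
  (W=1, X=0, Y=0, Z=2, U=2) weight 1/540
  (W=1, X=0, Y=0, Z=2, U=3) weight 1/540
  (W=1, X=0, Y=0, Z=2, U=4) weight 1/540
  (W=1, X=1, Y=1, Z=1, U=1) weight 1/324
  (W=1, X=1, Y=1, Z=1, U=2) weight 1/324
  (W=1, X=1, Y=1, Z=1, U=3) weight 1/324
  (W=1, X=1, Y=1, Z=1, U=4) weight 1/324
  (W=1, X=2, Y=1, Z=0, U=1) weight 1/324
  … 3 more
Group by Z:
  weight(Z=0) = 1/81
  weight(Z=1) = 1/81
  weight(Z=2) = 1/135
Total weight = 1/81 + 1/81 + 1/135 = 13/405
P(Z=0 | obs) = 1/81 / 13/405 = 5/13
P(Z=1 | obs) = 1/81 / 13/405 = 5/13
P(Z=2 | obs) = 1/135 / 13/405 = 3/13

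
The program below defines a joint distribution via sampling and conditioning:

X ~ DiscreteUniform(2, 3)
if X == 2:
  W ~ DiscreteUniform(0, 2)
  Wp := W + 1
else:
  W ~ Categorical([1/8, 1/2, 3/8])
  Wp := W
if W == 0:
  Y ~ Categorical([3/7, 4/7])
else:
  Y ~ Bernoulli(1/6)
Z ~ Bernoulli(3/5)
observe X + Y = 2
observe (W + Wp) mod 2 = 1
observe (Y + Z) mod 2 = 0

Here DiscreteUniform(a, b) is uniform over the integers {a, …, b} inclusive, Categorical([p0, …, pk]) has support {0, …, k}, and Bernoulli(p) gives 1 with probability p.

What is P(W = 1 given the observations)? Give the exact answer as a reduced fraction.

Enumerate traces; 3 have nonzero weight after conditioning:
  (X=2, W=0, Y=0, Z=0) weight 1/35
  (X=2, W=1, Y=0, Z=0) weight 1/18
  (X=2, W=2, Y=0, Z=0) weight 1/18
Group by W:
  weight(W=0) = 1/35
  weight(W=1) = 1/18
  weight(W=2) = 1/18
Total weight = 1/35 + 1/18 + 1/18 = 44/315
P(W=0 | obs) = 1/35 / 44/315 = 9/44
P(W=1 | obs) = 1/18 / 44/315 = 35/88
P(W=2 | obs) = 1/18 / 44/315 = 35/88

P(W = 1 | obs) = 35/88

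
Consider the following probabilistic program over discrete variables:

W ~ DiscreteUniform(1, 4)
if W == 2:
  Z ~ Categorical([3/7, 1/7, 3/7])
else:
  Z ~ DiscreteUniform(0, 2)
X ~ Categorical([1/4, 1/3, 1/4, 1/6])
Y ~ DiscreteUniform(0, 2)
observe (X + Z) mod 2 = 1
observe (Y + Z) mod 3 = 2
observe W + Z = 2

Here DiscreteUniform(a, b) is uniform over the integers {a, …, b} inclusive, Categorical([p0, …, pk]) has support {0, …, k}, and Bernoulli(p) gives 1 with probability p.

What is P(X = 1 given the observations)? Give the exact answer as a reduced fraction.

P(X = 1 | obs) = 3/8

Enumerate traces; 4 have nonzero weight after conditioning:
  (W=1, Z=1, X=0, Y=1) weight 1/144
  (W=1, Z=1, X=2, Y=1) weight 1/144
  (W=2, Z=0, X=1, Y=2) weight 1/84
  (W=2, Z=0, X=3, Y=2) weight 1/168
Group by X:
  weight(X=0) = 1/144
  weight(X=1) = 1/84
  weight(X=2) = 1/144
  weight(X=3) = 1/168
Total weight = 1/144 + 1/84 + 1/144 + 1/168 = 2/63
P(X=0 | obs) = 1/144 / 2/63 = 7/32
P(X=1 | obs) = 1/84 / 2/63 = 3/8
P(X=2 | obs) = 1/144 / 2/63 = 7/32
P(X=3 | obs) = 1/168 / 2/63 = 3/16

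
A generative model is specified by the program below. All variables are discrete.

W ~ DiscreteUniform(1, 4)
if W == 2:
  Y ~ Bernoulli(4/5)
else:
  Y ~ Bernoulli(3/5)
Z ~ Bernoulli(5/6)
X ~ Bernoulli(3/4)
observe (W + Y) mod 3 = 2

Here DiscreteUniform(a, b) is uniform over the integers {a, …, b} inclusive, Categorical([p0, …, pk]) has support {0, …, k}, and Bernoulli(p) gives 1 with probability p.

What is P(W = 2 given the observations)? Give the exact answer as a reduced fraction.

Enumerate traces; 12 have nonzero weight after conditioning:
  (W=1, Y=1, Z=0, X=0) weight 1/160
  (W=1, Y=1, Z=0, X=1) weight 3/160
  (W=1, Y=1, Z=1, X=0) weight 1/32
  (W=1, Y=1, Z=1, X=1) weight 3/32
  (W=2, Y=0, Z=0, X=0) weight 1/480
  (W=2, Y=0, Z=0, X=1) weight 1/160
  (W=2, Y=0, Z=1, X=0) weight 1/96
  (W=2, Y=0, Z=1, X=1) weight 1/32
  (W=4, Y=1, Z=0, X=0) weight 1/160
  … 3 more
Group by W:
  weight(W=1) = 3/20
  weight(W=2) = 1/20
  weight(W=4) = 3/20
Total weight = 3/20 + 1/20 + 3/20 = 7/20
P(W=1 | obs) = 3/20 / 7/20 = 3/7
P(W=2 | obs) = 1/20 / 7/20 = 1/7
P(W=4 | obs) = 3/20 / 7/20 = 3/7

P(W = 2 | obs) = 1/7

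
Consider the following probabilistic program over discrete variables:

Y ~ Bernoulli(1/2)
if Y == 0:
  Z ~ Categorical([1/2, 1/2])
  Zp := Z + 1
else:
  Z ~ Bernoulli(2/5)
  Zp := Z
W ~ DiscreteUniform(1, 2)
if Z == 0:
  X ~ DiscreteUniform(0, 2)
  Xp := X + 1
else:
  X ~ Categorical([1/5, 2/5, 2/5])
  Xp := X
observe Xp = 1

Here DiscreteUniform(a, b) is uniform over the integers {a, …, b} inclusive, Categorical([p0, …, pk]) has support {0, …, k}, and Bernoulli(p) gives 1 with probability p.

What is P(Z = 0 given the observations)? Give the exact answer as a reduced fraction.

P(Z = 0 | obs) = 55/109

Enumerate traces; 8 have nonzero weight after conditioning:
  (Y=0, Z=0, W=1, X=0) weight 1/24
  (Y=0, Z=0, W=2, X=0) weight 1/24
  (Y=0, Z=1, W=1, X=1) weight 1/20
  (Y=0, Z=1, W=2, X=1) weight 1/20
  (Y=1, Z=0, W=1, X=0) weight 1/20
  (Y=1, Z=0, W=2, X=0) weight 1/20
  (Y=1, Z=1, W=1, X=1) weight 1/25
  (Y=1, Z=1, W=2, X=1) weight 1/25
Group by Z:
  weight(Z=0) = 11/60
  weight(Z=1) = 9/50
Total weight = 11/60 + 9/50 = 109/300
P(Z=0 | obs) = 11/60 / 109/300 = 55/109
P(Z=1 | obs) = 9/50 / 109/300 = 54/109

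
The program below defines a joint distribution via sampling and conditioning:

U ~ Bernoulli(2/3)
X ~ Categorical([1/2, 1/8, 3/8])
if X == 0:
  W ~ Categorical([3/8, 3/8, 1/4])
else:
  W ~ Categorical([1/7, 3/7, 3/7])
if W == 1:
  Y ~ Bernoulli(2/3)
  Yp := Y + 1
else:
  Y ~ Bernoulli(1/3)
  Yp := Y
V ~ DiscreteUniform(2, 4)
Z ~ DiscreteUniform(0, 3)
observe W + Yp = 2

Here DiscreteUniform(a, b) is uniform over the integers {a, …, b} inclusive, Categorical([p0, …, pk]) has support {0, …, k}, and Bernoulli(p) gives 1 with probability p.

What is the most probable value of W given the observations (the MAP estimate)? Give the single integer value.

Enumerate traces; 144 have nonzero weight after conditioning:
  (U=0, X=0, W=1, Y=0, V=2, Z=0) weight 1/576
  (U=0, X=0, W=1, Y=0, V=2, Z=1) weight 1/576
  (U=0, X=0, W=1, Y=0, V=2, Z=2) weight 1/576
  (U=0, X=0, W=1, Y=0, V=2, Z=3) weight 1/576
  (U=0, X=0, W=1, Y=0, V=3, Z=0) weight 1/576
  (U=0, X=0, W=1, Y=0, V=3, Z=1) weight 1/576
  (U=0, X=0, W=1, Y=0, V=3, Z=2) weight 1/576
  (U=0, X=0, W=1, Y=0, V=3, Z=3) weight 1/576
  (U=0, X=0, W=2, Y=0, V=2, Z=0) weight 1/432
  … 135 more
Group by W:
  weight(W=1) = 15/112
  weight(W=2) = 19/84
Total weight = 15/112 + 19/84 = 121/336
P(W=1 | obs) = 15/112 / 121/336 = 45/121
P(W=2 | obs) = 19/84 / 121/336 = 76/121
argmax = 2

argmax_v P(W = v | obs) = 2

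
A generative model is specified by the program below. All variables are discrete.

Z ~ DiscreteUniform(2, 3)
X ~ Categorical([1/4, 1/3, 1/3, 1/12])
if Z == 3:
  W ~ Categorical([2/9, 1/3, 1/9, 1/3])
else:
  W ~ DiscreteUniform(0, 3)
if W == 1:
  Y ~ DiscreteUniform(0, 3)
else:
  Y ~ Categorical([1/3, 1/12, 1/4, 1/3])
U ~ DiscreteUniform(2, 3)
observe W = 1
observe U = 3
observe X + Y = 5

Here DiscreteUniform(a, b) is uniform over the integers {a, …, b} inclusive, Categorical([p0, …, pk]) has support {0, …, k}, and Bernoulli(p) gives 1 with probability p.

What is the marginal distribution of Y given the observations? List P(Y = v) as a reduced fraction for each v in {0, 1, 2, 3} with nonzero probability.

Enumerate traces; 4 have nonzero weight after conditioning:
  (Z=2, X=2, W=1, Y=3, U=3) weight 1/192
  (Z=2, X=3, W=1, Y=2, U=3) weight 1/768
  (Z=3, X=2, W=1, Y=3, U=3) weight 1/144
  (Z=3, X=3, W=1, Y=2, U=3) weight 1/576
Group by Y:
  weight(Y=2) = 7/2304
  weight(Y=3) = 7/576
Total weight = 7/2304 + 7/576 = 35/2304
P(Y=2 | obs) = 7/2304 / 35/2304 = 1/5
P(Y=3 | obs) = 7/576 / 35/2304 = 4/5

P(Y=2) = 1/5, P(Y=3) = 4/5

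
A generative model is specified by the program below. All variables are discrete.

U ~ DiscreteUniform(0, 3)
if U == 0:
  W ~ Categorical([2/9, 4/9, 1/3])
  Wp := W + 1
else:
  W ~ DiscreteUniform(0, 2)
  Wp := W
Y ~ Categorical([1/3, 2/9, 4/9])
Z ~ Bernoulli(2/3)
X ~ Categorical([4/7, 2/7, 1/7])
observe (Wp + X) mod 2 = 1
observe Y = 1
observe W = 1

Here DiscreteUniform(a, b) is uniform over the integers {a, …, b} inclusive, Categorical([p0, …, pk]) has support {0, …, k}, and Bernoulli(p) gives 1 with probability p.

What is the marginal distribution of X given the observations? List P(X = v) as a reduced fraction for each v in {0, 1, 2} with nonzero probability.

P(X=0) = 36/53, P(X=1) = 8/53, P(X=2) = 9/53

Enumerate traces; 14 have nonzero weight after conditioning:
  (U=0, W=1, Y=1, Z=0, X=1) weight 4/1701
  (U=0, W=1, Y=1, Z=1, X=1) weight 8/1701
  (U=1, W=1, Y=1, Z=0, X=0) weight 2/567
  (U=1, W=1, Y=1, Z=0, X=2) weight 1/1134
  (U=1, W=1, Y=1, Z=1, X=0) weight 4/567
  (U=1, W=1, Y=1, Z=1, X=2) weight 1/567
  (U=2, W=1, Y=1, Z=0, X=0) weight 2/567
  (U=2, W=1, Y=1, Z=0, X=2) weight 1/1134
  … 6 more
Group by X:
  weight(X=0) = 2/63
  weight(X=1) = 4/567
  weight(X=2) = 1/126
Total weight = 2/63 + 4/567 + 1/126 = 53/1134
P(X=0 | obs) = 2/63 / 53/1134 = 36/53
P(X=1 | obs) = 4/567 / 53/1134 = 8/53
P(X=2 | obs) = 1/126 / 53/1134 = 9/53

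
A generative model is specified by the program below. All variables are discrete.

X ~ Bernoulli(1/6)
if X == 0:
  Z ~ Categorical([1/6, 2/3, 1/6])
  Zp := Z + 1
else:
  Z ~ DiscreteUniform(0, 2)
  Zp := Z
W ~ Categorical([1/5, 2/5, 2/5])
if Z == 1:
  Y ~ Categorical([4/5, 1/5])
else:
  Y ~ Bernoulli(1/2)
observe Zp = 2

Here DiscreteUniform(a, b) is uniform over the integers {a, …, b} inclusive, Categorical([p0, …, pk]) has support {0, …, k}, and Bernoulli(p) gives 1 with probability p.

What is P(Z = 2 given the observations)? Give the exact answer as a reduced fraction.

Enumerate traces; 12 have nonzero weight after conditioning:
  (X=0, Z=1, W=0, Y=0) weight 4/45
  (X=0, Z=1, W=0, Y=1) weight 1/45
  (X=0, Z=1, W=1, Y=0) weight 8/45
  (X=0, Z=1, W=1, Y=1) weight 2/45
  (X=0, Z=1, W=2, Y=0) weight 8/45
  (X=0, Z=1, W=2, Y=1) weight 2/45
  (X=1, Z=2, W=0, Y=0) weight 1/180
  (X=1, Z=2, W=0, Y=1) weight 1/180
  … 4 more
Group by Z:
  weight(Z=1) = 5/9
  weight(Z=2) = 1/18
Total weight = 5/9 + 1/18 = 11/18
P(Z=1 | obs) = 5/9 / 11/18 = 10/11
P(Z=2 | obs) = 1/18 / 11/18 = 1/11

P(Z = 2 | obs) = 1/11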